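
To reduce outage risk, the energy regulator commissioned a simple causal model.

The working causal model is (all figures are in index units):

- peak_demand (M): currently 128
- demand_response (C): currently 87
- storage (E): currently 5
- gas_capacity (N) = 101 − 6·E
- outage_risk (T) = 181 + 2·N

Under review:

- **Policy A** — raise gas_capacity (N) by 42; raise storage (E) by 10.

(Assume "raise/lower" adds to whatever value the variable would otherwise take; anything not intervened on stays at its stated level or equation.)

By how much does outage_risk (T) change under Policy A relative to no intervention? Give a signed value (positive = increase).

Baseline:
  E = 5
  N = 101 − 6·5 = 71
  T = 181 + 2·71 = 323
Policy A (N + 42, E + 10):
  E = 5 + 10 = 15
  N = 101 − 6·15 (+42 from intervention) = 53
  T = 181 + 2·53 = 287
Change in T: 287 − 323 = -36

-36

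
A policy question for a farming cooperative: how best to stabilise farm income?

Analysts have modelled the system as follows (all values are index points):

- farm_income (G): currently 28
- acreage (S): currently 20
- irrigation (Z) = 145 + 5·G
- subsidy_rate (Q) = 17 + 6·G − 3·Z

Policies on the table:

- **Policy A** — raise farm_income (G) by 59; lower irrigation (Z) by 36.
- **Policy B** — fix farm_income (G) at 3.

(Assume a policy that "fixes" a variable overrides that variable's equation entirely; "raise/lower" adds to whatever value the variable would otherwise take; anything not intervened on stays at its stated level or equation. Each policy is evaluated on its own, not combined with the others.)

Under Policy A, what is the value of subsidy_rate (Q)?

-1093

Policy A (G + 59, Z − 36):
  G = 28 + 59 = 87
  Z = 145 + 5·87 (−36 from intervention) = 544
  Q = 17 + 6·87 − 3·544 = -1093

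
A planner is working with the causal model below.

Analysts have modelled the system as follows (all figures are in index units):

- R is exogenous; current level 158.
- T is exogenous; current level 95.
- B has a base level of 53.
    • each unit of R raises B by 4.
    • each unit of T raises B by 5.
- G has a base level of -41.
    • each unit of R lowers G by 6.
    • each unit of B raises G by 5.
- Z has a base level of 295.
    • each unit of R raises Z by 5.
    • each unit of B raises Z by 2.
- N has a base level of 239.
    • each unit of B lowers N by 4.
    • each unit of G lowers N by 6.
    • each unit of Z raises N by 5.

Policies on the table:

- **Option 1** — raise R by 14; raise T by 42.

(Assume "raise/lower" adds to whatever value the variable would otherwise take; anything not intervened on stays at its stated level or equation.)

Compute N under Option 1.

-21772

Option 1 (R + 14, T + 42):
  R = 158 + 14 = 172
  T = 95 + 42 = 137
  B = 53 + 4·172 + 5·137 = 1426
  G = -41 − 6·172 + 5·1426 = 6057
  Z = 295 + 5·172 + 2·1426 = 4007
  N = 239 − 4·1426 − 6·6057 + 5·4007 = -21772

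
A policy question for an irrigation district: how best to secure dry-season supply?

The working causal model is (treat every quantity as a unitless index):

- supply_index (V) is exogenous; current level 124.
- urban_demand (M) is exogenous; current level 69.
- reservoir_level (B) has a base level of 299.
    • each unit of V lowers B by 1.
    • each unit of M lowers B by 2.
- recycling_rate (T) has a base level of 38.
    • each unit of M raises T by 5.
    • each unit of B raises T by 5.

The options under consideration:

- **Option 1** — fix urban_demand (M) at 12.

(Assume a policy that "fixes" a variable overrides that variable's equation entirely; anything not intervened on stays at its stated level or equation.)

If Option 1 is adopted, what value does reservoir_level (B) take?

151

Option 1 (M := 12):
  V = 124
  M = 12
  B = 299 − 124 − 2·12 = 151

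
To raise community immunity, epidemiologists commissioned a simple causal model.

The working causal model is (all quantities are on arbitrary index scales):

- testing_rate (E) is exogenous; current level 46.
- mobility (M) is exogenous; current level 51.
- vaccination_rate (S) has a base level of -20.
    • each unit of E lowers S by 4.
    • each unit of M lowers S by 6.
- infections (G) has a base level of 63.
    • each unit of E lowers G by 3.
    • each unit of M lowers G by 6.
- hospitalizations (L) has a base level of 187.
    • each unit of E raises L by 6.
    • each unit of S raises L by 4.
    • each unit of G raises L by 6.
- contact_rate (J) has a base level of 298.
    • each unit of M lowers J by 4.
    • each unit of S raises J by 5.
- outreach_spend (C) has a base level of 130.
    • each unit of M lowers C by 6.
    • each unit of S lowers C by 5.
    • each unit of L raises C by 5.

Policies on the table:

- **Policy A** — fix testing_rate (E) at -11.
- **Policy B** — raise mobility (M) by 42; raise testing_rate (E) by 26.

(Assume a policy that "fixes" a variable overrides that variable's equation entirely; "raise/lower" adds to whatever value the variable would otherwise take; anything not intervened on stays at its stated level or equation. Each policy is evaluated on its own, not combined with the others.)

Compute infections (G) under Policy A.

-210

Policy A (E := -11):
  E = -11
  M = 51
  G = 63 − 3·(-11) − 6·51 = -210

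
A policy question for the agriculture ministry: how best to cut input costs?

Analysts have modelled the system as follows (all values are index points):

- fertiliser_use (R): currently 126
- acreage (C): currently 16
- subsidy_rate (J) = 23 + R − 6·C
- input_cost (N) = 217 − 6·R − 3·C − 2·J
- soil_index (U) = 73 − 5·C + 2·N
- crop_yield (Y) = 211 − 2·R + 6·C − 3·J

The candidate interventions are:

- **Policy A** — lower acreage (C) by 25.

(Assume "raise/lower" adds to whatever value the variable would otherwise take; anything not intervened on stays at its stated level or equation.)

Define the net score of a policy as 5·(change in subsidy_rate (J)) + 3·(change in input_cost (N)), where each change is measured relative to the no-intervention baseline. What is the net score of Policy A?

75

Baseline:
  R = 126
  C = 16
  J = 23 + 126 − 6·16 = 53
  N = 217 − 6·126 − 3·16 − 2·53 = -693
Policy A (C − 25):
  R = 126
  C = 16 − 25 = -9
  J = 23 + 126 − 6·(-9) = 203
  N = 217 − 6·126 − 3·(-9) − 2·203 = -918
ΔJ = 203 − 53 = 150; ΔN = -918 − (-693) = -225
Score = 5·150 + 3·(-225) = 75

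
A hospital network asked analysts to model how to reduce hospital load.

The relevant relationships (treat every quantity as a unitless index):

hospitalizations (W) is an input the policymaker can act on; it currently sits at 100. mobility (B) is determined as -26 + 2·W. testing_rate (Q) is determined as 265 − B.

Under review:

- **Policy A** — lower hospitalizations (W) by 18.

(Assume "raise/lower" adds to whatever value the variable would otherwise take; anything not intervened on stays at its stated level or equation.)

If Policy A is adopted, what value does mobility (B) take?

Policy A (W − 18):
  W = 100 − 18 = 82
  B = -26 + 2·82 = 138

138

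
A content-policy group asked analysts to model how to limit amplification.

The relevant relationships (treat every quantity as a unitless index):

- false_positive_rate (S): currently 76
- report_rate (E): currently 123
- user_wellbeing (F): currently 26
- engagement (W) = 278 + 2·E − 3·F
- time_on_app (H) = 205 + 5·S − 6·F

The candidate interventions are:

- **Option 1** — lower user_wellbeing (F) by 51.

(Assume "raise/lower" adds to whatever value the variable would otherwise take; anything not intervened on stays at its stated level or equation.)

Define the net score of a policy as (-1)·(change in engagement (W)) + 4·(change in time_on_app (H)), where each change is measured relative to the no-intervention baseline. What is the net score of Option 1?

1071

Baseline:
  S = 76
  E = 123
  F = 26
  W = 278 + 2·123 − 3·26 = 446
  H = 205 + 5·76 − 6·26 = 429
Option 1 (F − 51):
  S = 76
  E = 123
  F = 26 − 51 = -25
  W = 278 + 2·123 − 3·(-25) = 599
  H = 205 + 5·76 − 6·(-25) = 735
ΔW = 599 − 446 = 153; ΔH = 735 − 429 = 306
Score = (-1)·153 + 4·306 = 1071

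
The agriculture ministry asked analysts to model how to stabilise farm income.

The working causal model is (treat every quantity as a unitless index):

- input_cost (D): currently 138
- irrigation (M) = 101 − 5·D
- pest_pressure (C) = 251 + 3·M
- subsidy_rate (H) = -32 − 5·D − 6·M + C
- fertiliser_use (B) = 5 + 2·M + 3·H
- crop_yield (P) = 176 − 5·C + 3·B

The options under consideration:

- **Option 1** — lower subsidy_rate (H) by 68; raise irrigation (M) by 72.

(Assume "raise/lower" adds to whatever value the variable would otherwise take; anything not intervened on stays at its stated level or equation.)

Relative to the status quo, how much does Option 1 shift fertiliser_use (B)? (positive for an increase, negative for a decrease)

-708

Baseline:
  D = 138
  M = 101 − 5·138 = -589
  C = 251 + 3·(-589) = -1516
  H = -32 − 5·138 − 6·(-589) + (-1516) = 1296
  B = 5 + 2·(-589) + 3·1296 = 2715
Option 1 (H − 68, M + 72):
  D = 138
  M = 101 − 5·138 (+72 from intervention) = -517
  C = 251 + 3·(-517) = -1300
  H = -32 − 5·138 − 6·(-517) + (-1300) (−68 from intervention) = 1012
  B = 5 + 2·(-517) + 3·1012 = 2007
Change in B: 2007 − 2715 = -708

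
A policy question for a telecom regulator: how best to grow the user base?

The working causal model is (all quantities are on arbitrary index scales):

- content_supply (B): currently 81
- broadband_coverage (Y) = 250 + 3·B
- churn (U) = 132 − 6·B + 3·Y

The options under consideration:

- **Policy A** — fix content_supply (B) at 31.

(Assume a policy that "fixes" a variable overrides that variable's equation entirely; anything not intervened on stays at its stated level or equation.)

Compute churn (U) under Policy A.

975

Policy A (B := 31):
  B = 31
  Y = 250 + 3·31 = 343
  U = 132 − 6·31 + 3·343 = 975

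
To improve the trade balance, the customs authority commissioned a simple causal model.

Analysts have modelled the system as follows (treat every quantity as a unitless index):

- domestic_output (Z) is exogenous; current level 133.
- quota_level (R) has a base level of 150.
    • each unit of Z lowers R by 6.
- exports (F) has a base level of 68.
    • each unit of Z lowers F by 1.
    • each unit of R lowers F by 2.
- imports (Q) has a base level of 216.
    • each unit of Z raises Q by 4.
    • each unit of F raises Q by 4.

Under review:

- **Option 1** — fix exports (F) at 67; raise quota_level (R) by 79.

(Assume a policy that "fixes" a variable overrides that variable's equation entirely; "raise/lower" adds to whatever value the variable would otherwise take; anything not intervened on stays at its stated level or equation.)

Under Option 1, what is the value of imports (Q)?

1016

Option 1 (F := 67, R + 79):
  Z = 133
  R = 150 − 6·133 (+79 from intervention) = -569
  F = 67
  Q = 216 + 4·133 + 4·67 = 1016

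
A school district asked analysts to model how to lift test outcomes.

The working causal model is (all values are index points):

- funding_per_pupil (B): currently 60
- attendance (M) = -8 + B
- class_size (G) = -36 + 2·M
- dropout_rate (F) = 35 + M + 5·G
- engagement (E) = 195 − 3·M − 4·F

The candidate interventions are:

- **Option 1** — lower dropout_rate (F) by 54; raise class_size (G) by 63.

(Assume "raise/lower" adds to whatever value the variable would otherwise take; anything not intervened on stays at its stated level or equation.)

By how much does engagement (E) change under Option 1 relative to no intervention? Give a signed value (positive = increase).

-1044

Baseline:
  B = 60
  M = -8 + 60 = 52
  G = -36 + 2·52 = 68
  F = 35 + 52 + 5·68 = 427
  E = 195 − 3·52 − 4·427 = -1669
Option 1 (F − 54, G + 63):
  B = 60
  M = -8 + 60 = 52
  G = -36 + 2·52 (+63 from intervention) = 131
  F = 35 + 52 + 5·131 (−54 from intervention) = 688
  E = 195 − 3·52 − 4·688 = -2713
Change in E: -2713 − (-1669) = -1044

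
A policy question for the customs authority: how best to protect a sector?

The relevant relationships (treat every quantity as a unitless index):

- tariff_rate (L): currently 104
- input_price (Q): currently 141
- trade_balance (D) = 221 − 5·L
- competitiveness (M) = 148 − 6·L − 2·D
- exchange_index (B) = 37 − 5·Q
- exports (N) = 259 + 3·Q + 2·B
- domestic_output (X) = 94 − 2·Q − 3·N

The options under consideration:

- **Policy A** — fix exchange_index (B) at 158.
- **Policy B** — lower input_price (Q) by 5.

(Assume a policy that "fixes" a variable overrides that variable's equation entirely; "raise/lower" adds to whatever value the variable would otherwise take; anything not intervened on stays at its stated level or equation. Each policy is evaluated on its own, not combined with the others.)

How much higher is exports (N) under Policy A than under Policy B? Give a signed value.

1617

Policy A (B := 158):
  Q = 141
  B = 158
  N = 259 + 3·141 + 2·158 = 998
Policy B (Q − 5):
  Q = 141 − 5 = 136
  B = 37 − 5·136 = -643
  N = 259 + 3·136 + 2·(-643) = -619
N: 998 − (-619) = 1617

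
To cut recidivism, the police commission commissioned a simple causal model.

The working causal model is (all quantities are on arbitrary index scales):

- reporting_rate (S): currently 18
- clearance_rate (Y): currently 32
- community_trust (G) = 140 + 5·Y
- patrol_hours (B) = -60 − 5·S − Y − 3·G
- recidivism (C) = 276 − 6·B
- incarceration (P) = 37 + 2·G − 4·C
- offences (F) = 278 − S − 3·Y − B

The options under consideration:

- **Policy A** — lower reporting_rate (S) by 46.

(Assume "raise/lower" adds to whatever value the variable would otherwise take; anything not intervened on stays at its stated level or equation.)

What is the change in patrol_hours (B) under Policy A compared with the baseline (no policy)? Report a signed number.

Baseline:
  S = 18
  Y = 32
  G = 140 + 5·32 = 300
  B = -60 − 5·18 − 32 − 3·300 = -1082
Policy A (S − 46):
  S = 18 − 46 = -28
  Y = 32
  G = 140 + 5·32 = 300
  B = -60 − 5·(-28) − 32 − 3·300 = -852
Change in B: -852 − (-1082) = 230

230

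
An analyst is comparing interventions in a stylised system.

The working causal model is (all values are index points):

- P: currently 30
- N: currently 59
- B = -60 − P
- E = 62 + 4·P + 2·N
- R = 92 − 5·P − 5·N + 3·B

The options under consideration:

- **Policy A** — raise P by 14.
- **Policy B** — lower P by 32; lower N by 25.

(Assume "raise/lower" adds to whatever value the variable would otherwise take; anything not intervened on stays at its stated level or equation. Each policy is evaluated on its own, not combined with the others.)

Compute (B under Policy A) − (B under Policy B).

Policy A (P + 14):
  P = 30 + 14 = 44
  B = -60 − 44 = -104
Policy B (P − 32, N − 25):
  P = 30 − 32 = -2
  B = -60 − (-2) = -58
B: -104 − (-58) = -46

-46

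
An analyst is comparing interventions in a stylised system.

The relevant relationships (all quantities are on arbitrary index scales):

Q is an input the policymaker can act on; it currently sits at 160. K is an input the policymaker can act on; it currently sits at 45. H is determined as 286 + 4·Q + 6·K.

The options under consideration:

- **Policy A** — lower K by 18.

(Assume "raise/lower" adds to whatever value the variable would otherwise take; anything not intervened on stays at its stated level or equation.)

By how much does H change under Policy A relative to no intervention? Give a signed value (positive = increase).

Baseline:
  Q = 160
  K = 45
  H = 286 + 4·160 + 6·45 = 1196
Policy A (K − 18):
  Q = 160
  K = 45 − 18 = 27
  H = 286 + 4·160 + 6·27 = 1088
Change in H: 1088 − 1196 = -108

-108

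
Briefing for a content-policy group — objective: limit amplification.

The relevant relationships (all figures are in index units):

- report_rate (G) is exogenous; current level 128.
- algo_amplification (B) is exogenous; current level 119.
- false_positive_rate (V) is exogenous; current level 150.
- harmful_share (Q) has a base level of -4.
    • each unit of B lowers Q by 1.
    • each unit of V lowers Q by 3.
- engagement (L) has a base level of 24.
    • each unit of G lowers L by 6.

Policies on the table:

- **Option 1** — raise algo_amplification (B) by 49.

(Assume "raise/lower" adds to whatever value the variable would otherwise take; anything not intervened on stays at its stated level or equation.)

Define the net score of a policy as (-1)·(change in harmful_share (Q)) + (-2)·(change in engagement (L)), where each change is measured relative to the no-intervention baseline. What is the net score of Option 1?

Baseline:
  G = 128
  B = 119
  V = 150
  Q = -4 − 119 − 3·150 = -573
  L = 24 − 6·128 = -744
Option 1 (B + 49):
  G = 128
  B = 119 + 49 = 168
  V = 150
  Q = -4 − 168 − 3·150 = -622
  L = 24 − 6·128 = -744
ΔQ = -622 − (-573) = -49; ΔL = -744 − (-744) = 0
Score = (-1)·(-49) + (-2)·0 = 49

49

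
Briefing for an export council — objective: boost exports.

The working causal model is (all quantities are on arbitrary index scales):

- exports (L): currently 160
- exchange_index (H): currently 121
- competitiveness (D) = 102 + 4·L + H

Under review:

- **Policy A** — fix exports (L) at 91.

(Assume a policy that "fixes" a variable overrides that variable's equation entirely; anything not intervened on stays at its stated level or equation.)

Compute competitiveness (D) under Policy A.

Policy A (L := 91):
  L = 91
  H = 121
  D = 102 + 4·91 + 121 = 587

587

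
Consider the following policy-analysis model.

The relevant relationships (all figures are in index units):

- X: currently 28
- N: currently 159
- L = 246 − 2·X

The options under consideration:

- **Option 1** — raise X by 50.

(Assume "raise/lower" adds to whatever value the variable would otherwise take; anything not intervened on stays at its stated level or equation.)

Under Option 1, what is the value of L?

90

Option 1 (X + 50):
  X = 28 + 50 = 78
  L = 246 − 2·78 = 90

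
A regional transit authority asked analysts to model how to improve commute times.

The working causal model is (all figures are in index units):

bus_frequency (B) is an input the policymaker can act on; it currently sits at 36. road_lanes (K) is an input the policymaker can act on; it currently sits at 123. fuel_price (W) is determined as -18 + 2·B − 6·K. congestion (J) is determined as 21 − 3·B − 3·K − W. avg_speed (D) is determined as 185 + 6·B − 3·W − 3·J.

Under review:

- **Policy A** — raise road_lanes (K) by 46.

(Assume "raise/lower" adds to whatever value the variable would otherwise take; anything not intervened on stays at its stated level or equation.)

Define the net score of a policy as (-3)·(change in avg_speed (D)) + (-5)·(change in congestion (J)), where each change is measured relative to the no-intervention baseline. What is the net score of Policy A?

-1932

Baseline:
  B = 36
  K = 123
  W = -18 + 2·36 − 6·123 = -684
  J = 21 − 3·36 − 3·123 − (-684) = 228
  D = 185 + 6·36 − 3·(-684) − 3·228 = 1769
Policy A (K + 46):
  B = 36
  K = 123 + 46 = 169
  W = -18 + 2·36 − 6·169 = -960
  J = 21 − 3·36 − 3·169 − (-960) = 366
  D = 185 + 6·36 − 3·(-960) − 3·366 = 2183
ΔD = 2183 − 1769 = 414; ΔJ = 366 − 228 = 138
Score = (-3)·414 + (-5)·138 = -1932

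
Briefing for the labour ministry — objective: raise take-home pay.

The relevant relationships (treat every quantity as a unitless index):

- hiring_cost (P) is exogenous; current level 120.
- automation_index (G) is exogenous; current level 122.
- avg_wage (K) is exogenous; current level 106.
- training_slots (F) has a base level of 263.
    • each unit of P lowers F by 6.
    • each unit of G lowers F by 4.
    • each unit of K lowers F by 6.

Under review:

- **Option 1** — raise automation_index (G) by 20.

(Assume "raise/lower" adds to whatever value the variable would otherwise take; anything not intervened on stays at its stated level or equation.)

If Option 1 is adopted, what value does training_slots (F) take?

Option 1 (G + 20):
  P = 120
  G = 122 + 20 = 142
  K = 106
  F = 263 − 6·120 − 4·142 − 6·106 = -1661

-1661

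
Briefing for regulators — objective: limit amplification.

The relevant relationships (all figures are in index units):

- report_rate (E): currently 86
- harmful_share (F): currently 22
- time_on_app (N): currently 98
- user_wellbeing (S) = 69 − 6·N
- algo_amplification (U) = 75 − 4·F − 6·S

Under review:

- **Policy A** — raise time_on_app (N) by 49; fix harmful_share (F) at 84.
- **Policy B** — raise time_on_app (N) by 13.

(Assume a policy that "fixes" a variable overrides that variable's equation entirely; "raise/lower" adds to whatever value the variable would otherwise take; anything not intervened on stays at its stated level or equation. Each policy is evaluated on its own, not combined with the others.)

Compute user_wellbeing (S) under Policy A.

Policy A (N + 49, F := 84):
  N = 98 + 49 = 147
  S = 69 − 6·147 = -813

-813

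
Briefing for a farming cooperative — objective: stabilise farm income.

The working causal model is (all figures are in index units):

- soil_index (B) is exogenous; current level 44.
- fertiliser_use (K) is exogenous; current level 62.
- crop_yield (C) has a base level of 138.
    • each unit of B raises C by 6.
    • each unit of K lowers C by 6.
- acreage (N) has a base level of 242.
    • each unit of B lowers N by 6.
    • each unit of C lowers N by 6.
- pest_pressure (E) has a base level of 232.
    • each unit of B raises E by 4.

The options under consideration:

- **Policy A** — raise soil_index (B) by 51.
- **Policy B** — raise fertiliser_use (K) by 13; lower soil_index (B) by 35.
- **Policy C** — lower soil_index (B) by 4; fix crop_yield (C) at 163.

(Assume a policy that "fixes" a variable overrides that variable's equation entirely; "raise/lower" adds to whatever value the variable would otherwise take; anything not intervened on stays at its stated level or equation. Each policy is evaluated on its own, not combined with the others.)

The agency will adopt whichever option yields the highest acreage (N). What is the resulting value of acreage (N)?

1736

Policy A (B + 51):
  B = 44 + 51 = 95
  K = 62
  C = 138 + 6·95 − 6·62 = 336
  N = 242 − 6·95 − 6·336 = -2344
Policy B (K + 13, B − 35):
  B = 44 − 35 = 9
  K = 62 + 13 = 75
  C = 138 + 6·9 − 6·75 = -258
  N = 242 − 6·9 − 6·(-258) = 1736
Policy C (B − 4, C := 163):
  B = 44 − 4 = 40
  K = 62
  C = 163
  N = 242 − 6·40 − 6·163 = -976
Comparing — Policy A: N=-2344, Policy B: N=1736, Policy C: N=-976. Highest is 1736 (Policy B).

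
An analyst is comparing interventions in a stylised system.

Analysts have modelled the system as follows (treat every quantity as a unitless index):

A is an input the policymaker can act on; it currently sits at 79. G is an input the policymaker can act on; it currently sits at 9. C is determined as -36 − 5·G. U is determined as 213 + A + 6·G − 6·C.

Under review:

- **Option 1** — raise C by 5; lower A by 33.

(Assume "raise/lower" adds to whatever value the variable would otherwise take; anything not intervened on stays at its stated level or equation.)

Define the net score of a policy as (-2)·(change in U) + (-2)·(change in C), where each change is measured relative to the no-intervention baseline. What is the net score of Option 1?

116

Baseline:
  A = 79
  G = 9
  C = -36 − 5·9 = -81
  U = 213 + 79 + 6·9 − 6·(-81) = 832
Option 1 (C + 5, A − 33):
  A = 79 − 33 = 46
  G = 9
  C = -36 − 5·9 (+5 from intervention) = -76
  U = 213 + 46 + 6·9 − 6·(-76) = 769
ΔU = 769 − 832 = -63; ΔC = -76 − (-81) = 5
Score = (-2)·(-63) + (-2)·5 = 116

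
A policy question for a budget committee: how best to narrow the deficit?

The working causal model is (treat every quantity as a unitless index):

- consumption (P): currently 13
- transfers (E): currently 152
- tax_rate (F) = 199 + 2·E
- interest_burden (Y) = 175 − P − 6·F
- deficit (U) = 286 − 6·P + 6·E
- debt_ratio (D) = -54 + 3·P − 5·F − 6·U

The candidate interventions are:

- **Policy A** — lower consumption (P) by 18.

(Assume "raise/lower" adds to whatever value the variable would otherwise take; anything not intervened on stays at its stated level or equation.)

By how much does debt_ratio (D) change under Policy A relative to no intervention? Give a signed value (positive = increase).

Baseline:
  P = 13
  E = 152
  F = 199 + 2·152 = 503
  U = 286 − 6·13 + 6·152 = 1120
  D = -54 + 3·13 − 5·503 − 6·1120 = -9250
Policy A (P − 18):
  P = 13 − 18 = -5
  E = 152
  F = 199 + 2·152 = 503
  U = 286 − 6·(-5) + 6·152 = 1228
  D = -54 + 3·(-5) − 5·503 − 6·1228 = -9952
Change in D: -9952 − (-9250) = -702

-702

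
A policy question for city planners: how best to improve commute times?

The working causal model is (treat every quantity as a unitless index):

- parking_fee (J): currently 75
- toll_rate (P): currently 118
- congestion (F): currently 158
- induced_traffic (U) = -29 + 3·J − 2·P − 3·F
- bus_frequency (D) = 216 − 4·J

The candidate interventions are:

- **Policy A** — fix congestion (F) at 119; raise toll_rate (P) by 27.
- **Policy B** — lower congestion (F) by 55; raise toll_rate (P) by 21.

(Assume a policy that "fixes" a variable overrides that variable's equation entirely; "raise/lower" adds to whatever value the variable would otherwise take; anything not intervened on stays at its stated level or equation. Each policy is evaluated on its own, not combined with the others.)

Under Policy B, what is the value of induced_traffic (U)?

Policy B (F − 55, P + 21):
  J = 75
  P = 118 + 21 = 139
  F = 158 − 55 = 103
  U = -29 + 3·75 − 2·139 − 3·103 = -391

-391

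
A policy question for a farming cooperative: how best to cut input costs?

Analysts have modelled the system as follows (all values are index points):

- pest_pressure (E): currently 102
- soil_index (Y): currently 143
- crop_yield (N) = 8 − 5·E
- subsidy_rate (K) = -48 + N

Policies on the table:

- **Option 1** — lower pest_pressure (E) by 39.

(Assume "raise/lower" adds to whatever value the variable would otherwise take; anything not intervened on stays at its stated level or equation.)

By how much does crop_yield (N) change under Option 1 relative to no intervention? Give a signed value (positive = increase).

195

Baseline:
  E = 102
  N = 8 − 5·102 = -502
Option 1 (E − 39):
  E = 102 − 39 = 63
  N = 8 − 5·63 = -307
Change in N: -307 − (-502) = 195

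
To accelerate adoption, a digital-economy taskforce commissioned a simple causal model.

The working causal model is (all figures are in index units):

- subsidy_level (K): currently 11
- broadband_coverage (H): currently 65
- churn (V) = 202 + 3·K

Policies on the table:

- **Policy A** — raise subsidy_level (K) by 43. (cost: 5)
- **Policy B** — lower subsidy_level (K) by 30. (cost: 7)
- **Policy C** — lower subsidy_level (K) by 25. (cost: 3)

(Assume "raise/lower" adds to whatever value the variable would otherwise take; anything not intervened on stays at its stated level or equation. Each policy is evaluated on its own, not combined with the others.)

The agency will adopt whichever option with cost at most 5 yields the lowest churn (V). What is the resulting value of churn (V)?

160

Policy A (K + 43):
  K = 11 + 43 = 54
  V = 202 + 3·54 = 364
Policy C (K − 25):
  K = 11 − 25 = -14
  V = 202 + 3·(-14) = 160
Comparing — Policy A: V=364, Policy C: V=160. Lowest is 160 (Policy C).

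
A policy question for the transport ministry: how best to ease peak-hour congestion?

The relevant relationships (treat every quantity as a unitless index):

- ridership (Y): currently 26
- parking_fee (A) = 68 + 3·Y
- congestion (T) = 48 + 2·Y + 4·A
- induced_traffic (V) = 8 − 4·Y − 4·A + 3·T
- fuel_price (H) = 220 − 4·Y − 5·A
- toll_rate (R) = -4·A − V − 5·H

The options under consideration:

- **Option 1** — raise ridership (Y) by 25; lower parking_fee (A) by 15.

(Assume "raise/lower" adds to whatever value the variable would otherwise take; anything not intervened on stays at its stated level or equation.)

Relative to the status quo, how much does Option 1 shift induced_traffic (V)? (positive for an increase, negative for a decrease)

530

Baseline:
  Y = 26
  A = 68 + 3·26 = 146
  T = 48 + 2·26 + 4·146 = 684
  V = 8 − 4·26 − 4·146 + 3·684 = 1372
Option 1 (Y + 25, A − 15):
  Y = 26 + 25 = 51
  A = 68 + 3·51 (−15 from intervention) = 206
  T = 48 + 2·51 + 4·206 = 974
  V = 8 − 4·51 − 4·206 + 3·974 = 1902
Change in V: 1902 − 1372 = 530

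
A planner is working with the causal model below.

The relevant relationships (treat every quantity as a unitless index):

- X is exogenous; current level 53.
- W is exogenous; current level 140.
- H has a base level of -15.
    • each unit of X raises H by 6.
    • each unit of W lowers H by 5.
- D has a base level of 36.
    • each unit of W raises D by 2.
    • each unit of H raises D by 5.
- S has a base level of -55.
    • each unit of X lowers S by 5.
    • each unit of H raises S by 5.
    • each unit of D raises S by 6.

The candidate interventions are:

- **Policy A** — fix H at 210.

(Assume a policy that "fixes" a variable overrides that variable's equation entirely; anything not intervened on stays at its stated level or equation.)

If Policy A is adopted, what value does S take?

Policy A (H := 210):
  X = 53
  W = 140
  H = 210
  D = 36 + 2·140 + 5·210 = 1366
  S = -55 − 5·53 + 5·210 + 6·1366 = 8926

8926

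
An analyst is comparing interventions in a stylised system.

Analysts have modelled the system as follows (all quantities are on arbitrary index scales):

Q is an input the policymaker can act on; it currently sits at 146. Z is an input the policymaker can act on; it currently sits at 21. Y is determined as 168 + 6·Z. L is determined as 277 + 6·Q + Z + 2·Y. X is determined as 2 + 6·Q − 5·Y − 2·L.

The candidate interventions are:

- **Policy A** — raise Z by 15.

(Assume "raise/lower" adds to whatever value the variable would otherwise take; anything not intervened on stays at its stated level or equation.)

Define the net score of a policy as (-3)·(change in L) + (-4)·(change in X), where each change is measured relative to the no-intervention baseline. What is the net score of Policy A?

Baseline:
  Q = 146
  Z = 21
  Y = 168 + 6·21 = 294
  L = 277 + 6·146 + 21 + 2·294 = 1762
  X = 2 + 6·146 − 5·294 − 2·1762 = -4116
Policy A (Z + 15):
  Q = 146
  Z = 21 + 15 = 36
  Y = 168 + 6·36 = 384
  L = 277 + 6·146 + 36 + 2·384 = 1957
  X = 2 + 6·146 − 5·384 − 2·1957 = -4956
ΔL = 1957 − 1762 = 195; ΔX = -4956 − (-4116) = -840
Score = (-3)·195 + (-4)·(-840) = 2775

2775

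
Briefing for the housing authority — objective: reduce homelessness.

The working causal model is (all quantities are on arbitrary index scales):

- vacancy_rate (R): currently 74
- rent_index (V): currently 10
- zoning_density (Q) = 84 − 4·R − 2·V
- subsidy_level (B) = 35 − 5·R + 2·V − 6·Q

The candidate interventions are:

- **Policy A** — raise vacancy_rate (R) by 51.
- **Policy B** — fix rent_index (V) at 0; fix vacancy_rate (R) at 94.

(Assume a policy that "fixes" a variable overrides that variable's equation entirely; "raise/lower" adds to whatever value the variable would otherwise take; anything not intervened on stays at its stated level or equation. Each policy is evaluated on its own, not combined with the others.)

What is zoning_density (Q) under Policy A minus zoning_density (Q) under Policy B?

-144

Policy A (R + 51):
  R = 74 + 51 = 125
  V = 10
  Q = 84 − 4·125 − 2·10 = -436
Policy B (V := 0, R := 94):
  R = 94
  V = 0
  Q = 84 − 4·94 − 2·0 = -292
Q: -436 − (-292) = -144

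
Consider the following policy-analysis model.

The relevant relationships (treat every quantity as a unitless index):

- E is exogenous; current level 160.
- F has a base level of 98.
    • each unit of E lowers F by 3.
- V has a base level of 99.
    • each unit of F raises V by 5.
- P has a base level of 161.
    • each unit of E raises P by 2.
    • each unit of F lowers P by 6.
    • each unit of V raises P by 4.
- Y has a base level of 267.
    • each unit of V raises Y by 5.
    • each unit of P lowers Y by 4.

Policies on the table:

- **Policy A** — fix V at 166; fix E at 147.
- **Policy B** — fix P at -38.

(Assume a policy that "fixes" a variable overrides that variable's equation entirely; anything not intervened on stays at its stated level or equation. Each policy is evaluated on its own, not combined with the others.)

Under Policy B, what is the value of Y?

-8636

Policy B (P := -38):
  E = 160
  F = 98 − 3·160 = -382
  V = 99 + 5·(-382) = -1811
  P = -38
  Y = 267 + 5·(-1811) − 4·(-38) = -8636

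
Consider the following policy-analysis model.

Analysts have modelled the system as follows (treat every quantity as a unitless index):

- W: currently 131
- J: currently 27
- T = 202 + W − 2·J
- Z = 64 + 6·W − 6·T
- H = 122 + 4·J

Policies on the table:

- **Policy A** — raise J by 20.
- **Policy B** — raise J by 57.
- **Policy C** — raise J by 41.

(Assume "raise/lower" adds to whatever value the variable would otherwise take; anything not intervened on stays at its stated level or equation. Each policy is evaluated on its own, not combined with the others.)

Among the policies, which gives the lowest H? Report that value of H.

310

Policy A (J + 20):
  J = 27 + 20 = 47
  H = 122 + 4·47 = 310
Policy B (J + 57):
  J = 27 + 57 = 84
  H = 122 + 4·84 = 458
Policy C (J + 41):
  J = 27 + 41 = 68
  H = 122 + 4·68 = 394
Comparing — Policy A: H=310, Policy B: H=458, Policy C: H=394. Lowest is 310 (Policy A).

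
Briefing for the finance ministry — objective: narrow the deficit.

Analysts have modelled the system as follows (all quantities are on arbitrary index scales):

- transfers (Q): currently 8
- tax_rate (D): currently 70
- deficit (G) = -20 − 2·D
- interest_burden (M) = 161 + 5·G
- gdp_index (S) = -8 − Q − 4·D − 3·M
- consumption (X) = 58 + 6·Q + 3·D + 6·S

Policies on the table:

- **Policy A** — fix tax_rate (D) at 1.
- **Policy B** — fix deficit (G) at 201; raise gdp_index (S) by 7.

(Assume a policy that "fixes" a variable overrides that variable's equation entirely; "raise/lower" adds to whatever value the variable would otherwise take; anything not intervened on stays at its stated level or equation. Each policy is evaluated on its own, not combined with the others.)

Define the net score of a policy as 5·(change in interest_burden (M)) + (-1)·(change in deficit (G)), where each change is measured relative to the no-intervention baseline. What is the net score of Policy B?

Baseline:
  D = 70
  G = -20 − 2·70 = -160
  M = 161 + 5·(-160) = -639
Policy B (G := 201, S + 7):
  D = 70
  G = 201
  M = 161 + 5·201 = 1166
ΔM = 1166 − (-639) = 1805; ΔG = 201 − (-160) = 361
Score = 5·1805 + (-1)·361 = 8664

8664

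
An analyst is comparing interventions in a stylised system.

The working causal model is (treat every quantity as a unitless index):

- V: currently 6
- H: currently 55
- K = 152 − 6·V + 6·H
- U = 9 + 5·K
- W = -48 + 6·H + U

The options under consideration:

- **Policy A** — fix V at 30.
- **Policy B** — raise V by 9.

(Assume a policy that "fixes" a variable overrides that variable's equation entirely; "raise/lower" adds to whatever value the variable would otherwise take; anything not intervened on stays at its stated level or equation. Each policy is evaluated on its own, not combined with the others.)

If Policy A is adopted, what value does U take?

Policy A (V := 30):
  V = 30
  H = 55
  K = 152 − 6·30 + 6·55 = 302
  U = 9 + 5·302 = 1519

1519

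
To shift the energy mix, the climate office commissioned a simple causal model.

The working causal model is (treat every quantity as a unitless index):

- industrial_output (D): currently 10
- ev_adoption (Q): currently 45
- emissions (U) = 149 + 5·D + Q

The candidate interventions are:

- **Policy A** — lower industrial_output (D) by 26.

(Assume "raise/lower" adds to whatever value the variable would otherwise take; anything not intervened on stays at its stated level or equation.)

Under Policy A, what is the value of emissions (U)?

Policy A (D − 26):
  D = 10 − 26 = -16
  Q = 45
  U = 149 + 5·(-16) + 45 = 114

114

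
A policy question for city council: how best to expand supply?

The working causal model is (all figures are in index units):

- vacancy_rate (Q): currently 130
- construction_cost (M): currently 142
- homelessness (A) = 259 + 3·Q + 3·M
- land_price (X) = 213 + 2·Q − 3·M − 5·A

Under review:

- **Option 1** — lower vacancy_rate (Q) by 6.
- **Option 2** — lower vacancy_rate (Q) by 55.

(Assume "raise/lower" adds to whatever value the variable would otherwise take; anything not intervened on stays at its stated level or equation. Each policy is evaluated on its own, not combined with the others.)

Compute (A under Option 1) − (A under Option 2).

Option 1 (Q − 6):
  Q = 130 − 6 = 124
  M = 142
  A = 259 + 3·124 + 3·142 = 1057
Option 2 (Q − 55):
  Q = 130 − 55 = 75
  M = 142
  A = 259 + 3·75 + 3·142 = 910
A: 1057 − 910 = 147

147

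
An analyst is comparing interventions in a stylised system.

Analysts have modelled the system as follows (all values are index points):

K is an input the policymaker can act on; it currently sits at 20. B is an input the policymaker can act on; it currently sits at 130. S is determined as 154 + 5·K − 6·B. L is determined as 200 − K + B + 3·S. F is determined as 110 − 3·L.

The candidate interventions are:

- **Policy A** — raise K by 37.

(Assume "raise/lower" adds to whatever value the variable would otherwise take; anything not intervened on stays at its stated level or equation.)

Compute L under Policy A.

-750

Policy A (K + 37):
  K = 20 + 37 = 57
  B = 130
  S = 154 + 5·57 − 6·130 = -341
  L = 200 − 57 + 130 + 3·(-341) = -750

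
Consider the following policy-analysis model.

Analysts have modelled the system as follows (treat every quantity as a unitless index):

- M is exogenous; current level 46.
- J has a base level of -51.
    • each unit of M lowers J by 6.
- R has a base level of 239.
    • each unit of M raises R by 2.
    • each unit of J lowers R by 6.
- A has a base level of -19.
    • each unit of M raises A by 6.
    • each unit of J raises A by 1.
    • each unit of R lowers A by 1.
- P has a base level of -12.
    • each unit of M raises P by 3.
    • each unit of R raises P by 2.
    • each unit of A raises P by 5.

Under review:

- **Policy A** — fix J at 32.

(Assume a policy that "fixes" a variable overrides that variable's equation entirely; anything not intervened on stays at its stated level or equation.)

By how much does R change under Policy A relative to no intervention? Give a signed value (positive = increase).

Baseline:
  M = 46
  J = -51 − 6·46 = -327
  R = 239 + 2·46 − 6·(-327) = 2293
Policy A (J := 32):
  M = 46
  J = 32
  R = 239 + 2·46 − 6·32 = 139
Change in R: 139 − 2293 = -2154

-2154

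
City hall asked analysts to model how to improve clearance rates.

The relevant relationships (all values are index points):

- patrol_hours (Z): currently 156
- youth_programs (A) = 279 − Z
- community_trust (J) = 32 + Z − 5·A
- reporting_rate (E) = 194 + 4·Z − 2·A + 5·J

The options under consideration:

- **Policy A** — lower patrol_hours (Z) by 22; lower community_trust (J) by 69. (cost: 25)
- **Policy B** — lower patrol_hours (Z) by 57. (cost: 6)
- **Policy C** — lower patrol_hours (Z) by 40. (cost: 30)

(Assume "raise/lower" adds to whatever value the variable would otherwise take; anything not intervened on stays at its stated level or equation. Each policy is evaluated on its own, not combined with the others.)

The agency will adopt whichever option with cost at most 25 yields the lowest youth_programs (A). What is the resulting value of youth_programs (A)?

145

Policy A (Z − 22, J − 69):
  Z = 156 − 22 = 134
  A = 279 − 134 = 145
Policy B (Z − 57):
  Z = 156 − 57 = 99
  A = 279 − 99 = 180
Comparing — Policy A: A=145, Policy B: A=180. Lowest is 145 (Policy A).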